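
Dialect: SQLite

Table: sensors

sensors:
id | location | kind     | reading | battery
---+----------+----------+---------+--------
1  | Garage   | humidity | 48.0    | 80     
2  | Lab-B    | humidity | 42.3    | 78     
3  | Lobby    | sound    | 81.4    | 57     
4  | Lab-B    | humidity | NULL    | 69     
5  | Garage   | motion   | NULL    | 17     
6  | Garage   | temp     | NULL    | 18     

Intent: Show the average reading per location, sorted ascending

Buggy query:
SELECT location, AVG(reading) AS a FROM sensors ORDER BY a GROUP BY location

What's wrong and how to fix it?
Bug: GROUP BY must precede ORDER BY

Fix: Reorder: SELECT … FROM … GROUP BY … ORDER BY …

Corrected query:
SELECT location, AVG(reading) AS a FROM sensors GROUP BY location ORDER BY a

Result:
location | a   
---------+-----
Lab-B    | 42.3
Garage   | 48  
Lobby    | 81.4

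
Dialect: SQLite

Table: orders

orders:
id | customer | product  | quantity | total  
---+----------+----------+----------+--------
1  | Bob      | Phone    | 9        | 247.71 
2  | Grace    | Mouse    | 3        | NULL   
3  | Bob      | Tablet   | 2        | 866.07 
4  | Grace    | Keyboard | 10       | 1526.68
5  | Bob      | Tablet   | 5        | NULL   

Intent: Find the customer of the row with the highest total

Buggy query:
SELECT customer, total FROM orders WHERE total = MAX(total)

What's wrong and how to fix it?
Bug: WHERE is evaluated per row; an aggregate over the whole table isn't defined there

Fix: Wrap MAX in a scalar subquery so WHERE compares against a single value

Corrected query:
SELECT customer, total FROM orders WHERE total = (SELECT MAX(total) FROM orders)

Result:
customer | total  
---------+--------
Grace    | 1526.68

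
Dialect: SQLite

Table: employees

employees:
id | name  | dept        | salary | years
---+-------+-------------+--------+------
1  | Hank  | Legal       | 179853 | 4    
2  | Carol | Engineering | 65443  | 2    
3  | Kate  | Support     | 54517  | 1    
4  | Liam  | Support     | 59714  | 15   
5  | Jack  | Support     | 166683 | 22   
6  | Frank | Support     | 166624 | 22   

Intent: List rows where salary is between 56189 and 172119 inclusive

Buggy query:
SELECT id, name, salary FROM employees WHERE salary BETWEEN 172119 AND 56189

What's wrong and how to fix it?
Bug: The bounds are reversed; BETWEEN a AND b requires a <= b to match anything

Fix: Swap the bounds so the smaller value comes first

Corrected query:
SELECT id, name, salary FROM employees WHERE salary BETWEEN 56189 AND 172119

Result:
id | name  | salary
---+-------+-------
2  | Carol | 65443 
4  | Liam  | 59714 
5  | Jack  | 166683
6  | Frank | 166624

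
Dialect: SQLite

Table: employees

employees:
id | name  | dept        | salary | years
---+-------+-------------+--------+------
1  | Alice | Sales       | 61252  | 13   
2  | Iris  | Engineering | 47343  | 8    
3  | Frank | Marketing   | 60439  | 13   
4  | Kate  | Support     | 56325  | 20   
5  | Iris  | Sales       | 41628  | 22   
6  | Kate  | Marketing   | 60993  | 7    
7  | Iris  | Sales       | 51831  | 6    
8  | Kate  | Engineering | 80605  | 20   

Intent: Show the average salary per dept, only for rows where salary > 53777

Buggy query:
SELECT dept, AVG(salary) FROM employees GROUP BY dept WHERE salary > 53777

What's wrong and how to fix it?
Bug: Row-level WHERE must come before GROUP BY in the clause order

Fix: Move the WHERE clause before GROUP BY

Corrected query:
SELECT dept, AVG(salary) FROM employees WHERE salary > 53777 GROUP BY dept

Result:
dept        | AVG(salary)
------------+------------
Engineering | 80605      
Marketing   | 60716      
Sales       | 61252      
Support     | 56325      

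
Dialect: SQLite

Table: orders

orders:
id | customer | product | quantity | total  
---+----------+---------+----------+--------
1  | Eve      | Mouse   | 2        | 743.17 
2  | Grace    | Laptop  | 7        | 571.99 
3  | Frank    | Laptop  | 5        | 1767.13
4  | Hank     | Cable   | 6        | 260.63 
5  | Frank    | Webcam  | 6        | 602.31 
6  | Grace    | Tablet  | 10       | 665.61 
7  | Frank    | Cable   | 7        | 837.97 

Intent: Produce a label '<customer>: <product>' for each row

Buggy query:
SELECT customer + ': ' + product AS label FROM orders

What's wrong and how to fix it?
Bug: SQLite uses || for string concatenation; + coerces text to numbers (yielding 0)

Fix: Use the || operator for string concatenation

Corrected query:
SELECT customer || ': ' || product AS label FROM orders

Result:
label        
-------------
Eve: Mouse   
Grace: Laptop
Frank: Laptop
Hank: Cable  
Frank: Webcam
Grace: Tablet
Frank: Cable 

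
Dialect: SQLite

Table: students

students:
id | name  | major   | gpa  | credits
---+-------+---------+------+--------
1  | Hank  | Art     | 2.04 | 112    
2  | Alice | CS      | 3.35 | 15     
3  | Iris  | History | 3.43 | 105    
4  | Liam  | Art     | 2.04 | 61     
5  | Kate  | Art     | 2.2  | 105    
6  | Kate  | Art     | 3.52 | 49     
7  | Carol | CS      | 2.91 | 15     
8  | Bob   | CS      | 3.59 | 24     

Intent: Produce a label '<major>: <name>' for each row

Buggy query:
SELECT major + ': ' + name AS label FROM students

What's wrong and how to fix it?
Bug: SQLite uses || for string concatenation; + coerces text to numbers (yielding 0)

Fix: Replace + with || to concatenate text

Corrected query:
SELECT major || ': ' || name AS label FROM students

Result:
label        
-------------
Art: Hank    
CS: Alice    
History: Iris
Art: Liam    
Art: Kate    
Art: Kate    
CS: Carol    
CS: Bob      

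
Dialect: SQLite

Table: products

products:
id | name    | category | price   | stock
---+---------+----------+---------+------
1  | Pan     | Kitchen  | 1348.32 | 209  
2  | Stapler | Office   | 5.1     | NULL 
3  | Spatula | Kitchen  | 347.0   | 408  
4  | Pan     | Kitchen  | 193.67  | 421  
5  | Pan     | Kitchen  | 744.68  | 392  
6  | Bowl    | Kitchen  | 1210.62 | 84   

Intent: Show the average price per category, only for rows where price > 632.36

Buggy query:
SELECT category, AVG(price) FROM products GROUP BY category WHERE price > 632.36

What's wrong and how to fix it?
Bug: WHERE cannot follow GROUP BY

Fix: Place WHERE between FROM and GROUP BY

Corrected query:
SELECT category, AVG(price) FROM products WHERE price > 632.36 GROUP BY category

Result:
category | AVG(price) 
---------+------------
Kitchen  | 1101.206667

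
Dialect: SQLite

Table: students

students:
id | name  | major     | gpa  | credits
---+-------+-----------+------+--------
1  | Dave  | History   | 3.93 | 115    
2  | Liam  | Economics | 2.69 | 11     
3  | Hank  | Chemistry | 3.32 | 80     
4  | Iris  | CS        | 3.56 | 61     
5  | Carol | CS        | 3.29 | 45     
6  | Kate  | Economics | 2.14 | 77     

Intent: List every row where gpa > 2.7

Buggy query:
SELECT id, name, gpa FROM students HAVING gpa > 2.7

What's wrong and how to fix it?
Bug: This is a non-aggregate query (no GROUP BY, no aggregates), so in SQLite the HAVING clause is invalid here; a row-level condition belongs in WHERE

Fix: Replace HAVING with WHERE since the condition applies to individual rows

Corrected query:
SELECT id, name, gpa FROM students WHERE gpa > 2.7

Result:
id | name  | gpa 
---+-------+-----
1  | Dave  | 3.93
3  | Hank  | 3.32
4  | Iris  | 3.56
5  | Carol | 3.29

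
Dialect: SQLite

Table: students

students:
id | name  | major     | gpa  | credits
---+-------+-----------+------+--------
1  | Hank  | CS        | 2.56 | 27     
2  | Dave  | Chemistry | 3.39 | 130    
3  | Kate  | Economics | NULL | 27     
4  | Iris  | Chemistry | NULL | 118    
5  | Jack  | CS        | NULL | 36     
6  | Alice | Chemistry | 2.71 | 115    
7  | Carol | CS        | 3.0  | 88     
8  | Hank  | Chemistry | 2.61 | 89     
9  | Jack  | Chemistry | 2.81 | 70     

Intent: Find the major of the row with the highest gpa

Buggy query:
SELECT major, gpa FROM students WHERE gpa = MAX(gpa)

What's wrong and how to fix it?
Bug: WHERE is evaluated per row; an aggregate over the whole table isn't defined there

Fix: Use a subquery: WHERE gpa = (SELECT MAX(gpa) FROM students)

Corrected query:
SELECT major, gpa FROM students WHERE gpa = (SELECT MAX(gpa) FROM students)

Result:
major     | gpa 
----------+-----
Chemistry | 3.39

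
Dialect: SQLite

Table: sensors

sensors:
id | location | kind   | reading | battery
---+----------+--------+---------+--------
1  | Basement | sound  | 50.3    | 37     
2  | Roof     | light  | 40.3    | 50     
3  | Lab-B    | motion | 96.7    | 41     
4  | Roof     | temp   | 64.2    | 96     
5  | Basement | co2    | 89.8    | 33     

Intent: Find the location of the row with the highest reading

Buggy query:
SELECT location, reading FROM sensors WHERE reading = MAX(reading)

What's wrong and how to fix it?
Bug: MAX(reading) is an aggregate and cannot be used directly in WHERE

Fix: Wrap MAX in a scalar subquery so WHERE compares against a single value

Corrected query:
SELECT location, reading FROM sensors WHERE reading = (SELECT MAX(reading) FROM sensors)

Result:
location | reading
---------+--------
Lab-B    | 96.7   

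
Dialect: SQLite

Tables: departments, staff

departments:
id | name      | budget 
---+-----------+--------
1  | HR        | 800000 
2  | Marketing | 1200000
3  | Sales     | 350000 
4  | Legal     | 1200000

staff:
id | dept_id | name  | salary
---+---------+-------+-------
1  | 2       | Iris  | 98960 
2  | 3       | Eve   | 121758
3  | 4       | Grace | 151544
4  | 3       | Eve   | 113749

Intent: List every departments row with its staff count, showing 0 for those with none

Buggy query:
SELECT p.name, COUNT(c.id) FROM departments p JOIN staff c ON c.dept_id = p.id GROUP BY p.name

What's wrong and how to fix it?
Bug: An inner join excludes parents with zero children

Fix: Use LEFT JOIN so parents without children still appear (COUNT(c.id) gives 0)

Corrected query:
SELECT p.name, COUNT(c.id) FROM departments p LEFT JOIN staff c ON c.dept_id = p.id GROUP BY p.name

Result:
name      | COUNT(c.id)
----------+------------
HR        | 0          
Legal     | 1          
Marketing | 1          
Sales     | 2          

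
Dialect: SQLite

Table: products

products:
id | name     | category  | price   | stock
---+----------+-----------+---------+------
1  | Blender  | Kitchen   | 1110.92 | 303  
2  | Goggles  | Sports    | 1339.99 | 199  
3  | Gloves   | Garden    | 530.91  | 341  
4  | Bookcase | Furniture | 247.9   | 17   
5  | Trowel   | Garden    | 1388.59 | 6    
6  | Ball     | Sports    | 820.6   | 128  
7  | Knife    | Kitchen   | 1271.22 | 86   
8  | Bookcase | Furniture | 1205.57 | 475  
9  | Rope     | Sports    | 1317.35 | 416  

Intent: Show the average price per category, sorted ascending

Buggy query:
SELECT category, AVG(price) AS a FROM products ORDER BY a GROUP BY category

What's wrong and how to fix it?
Bug: GROUP BY must precede ORDER BY

Fix: Move ORDER BY to the end, after GROUP BY

Corrected query:
SELECT category, AVG(price) AS a FROM products GROUP BY category ORDER BY a

Result:
category  | a          
----------+------------
Furniture | 726.735    
Garden    | 959.75     
Sports    | 1159.313333
Kitchen   | 1191.07    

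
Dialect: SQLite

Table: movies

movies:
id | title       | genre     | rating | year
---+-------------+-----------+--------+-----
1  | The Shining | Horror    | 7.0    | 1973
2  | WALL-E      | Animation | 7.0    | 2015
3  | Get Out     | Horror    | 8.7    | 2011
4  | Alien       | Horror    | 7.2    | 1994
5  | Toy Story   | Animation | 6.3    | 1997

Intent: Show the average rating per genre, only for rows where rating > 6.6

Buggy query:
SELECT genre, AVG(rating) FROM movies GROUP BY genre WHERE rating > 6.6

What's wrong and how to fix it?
Bug: WHERE cannot follow GROUP BY

Fix: Move the WHERE clause before GROUP BY

Corrected query:
SELECT genre, AVG(rating) FROM movies WHERE rating > 6.6 GROUP BY genre

Result:
genre     | AVG(rating)
----------+------------
Animation | 7          
Horror    | 7.633333   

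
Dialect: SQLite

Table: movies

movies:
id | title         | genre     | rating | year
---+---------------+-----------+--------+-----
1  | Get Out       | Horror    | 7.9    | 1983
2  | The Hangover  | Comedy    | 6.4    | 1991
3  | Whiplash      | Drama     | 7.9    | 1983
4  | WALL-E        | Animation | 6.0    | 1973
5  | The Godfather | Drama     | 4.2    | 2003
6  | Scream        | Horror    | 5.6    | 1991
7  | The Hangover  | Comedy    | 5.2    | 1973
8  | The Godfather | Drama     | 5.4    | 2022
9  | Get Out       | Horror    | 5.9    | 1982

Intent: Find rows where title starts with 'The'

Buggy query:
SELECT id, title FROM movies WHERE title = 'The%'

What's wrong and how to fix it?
Bug: '=' compares the literal string including the % character; pattern matching needs LIKE

Fix: Use LIKE for wildcard pattern matching

Corrected query:
SELECT id, title FROM movies WHERE title LIKE 'The%'

Result:
id | title        
---+--------------
2  | The Hangover 
5  | The Godfather
7  | The Hangover 
8  | The Godfather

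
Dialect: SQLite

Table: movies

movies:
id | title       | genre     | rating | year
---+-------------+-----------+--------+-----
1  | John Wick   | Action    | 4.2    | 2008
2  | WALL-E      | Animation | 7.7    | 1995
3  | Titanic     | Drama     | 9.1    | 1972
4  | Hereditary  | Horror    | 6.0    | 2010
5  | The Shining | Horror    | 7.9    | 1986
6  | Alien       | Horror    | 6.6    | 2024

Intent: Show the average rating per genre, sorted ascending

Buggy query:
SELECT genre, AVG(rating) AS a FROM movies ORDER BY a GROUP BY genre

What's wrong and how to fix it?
Bug: GROUP BY must precede ORDER BY

Fix: Reorder: SELECT … FROM … GROUP BY … ORDER BY …

Corrected query:
SELECT genre, AVG(rating) AS a FROM movies GROUP BY genre ORDER BY a

Result:
genre     | a       
----------+---------
Action    | 4.2     
Horror    | 6.833333
Animation | 7.7     
Drama     | 9.1     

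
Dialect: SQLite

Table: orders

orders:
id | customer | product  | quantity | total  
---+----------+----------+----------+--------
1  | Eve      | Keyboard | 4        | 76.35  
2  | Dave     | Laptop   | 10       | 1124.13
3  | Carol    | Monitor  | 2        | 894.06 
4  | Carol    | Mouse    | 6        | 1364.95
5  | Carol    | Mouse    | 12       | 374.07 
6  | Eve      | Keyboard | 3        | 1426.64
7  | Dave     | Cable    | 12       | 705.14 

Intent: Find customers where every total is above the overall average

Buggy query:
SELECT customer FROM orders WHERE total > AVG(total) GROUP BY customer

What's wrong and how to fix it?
Bug: WHERE evaluates per row before aggregation, so AVG() is unavailable

Fix: Compute the overall average in a scalar subquery and compare each group's MIN against it in HAVING

Corrected query:
SELECT customer FROM orders GROUP BY customer HAVING MIN(total) > (SELECT AVG(total) FROM orders)

Result:
(no rows)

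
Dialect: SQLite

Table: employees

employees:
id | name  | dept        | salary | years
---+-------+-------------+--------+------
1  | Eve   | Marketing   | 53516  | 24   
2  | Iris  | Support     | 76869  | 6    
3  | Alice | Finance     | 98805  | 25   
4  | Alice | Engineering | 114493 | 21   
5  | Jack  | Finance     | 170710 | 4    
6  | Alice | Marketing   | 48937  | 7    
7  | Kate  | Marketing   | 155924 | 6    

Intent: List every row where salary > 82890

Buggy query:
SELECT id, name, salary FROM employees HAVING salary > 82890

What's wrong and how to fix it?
Bug: HAVING filters the output of aggregation, but this query has no GROUP BY and no aggregate functions, so SQLite rejects it (HAVING clause on a non-aggregate query); the condition here is per row

Fix: Replace HAVING with WHERE since the condition applies to individual rows

Corrected query:
SELECT id, name, salary FROM employees WHERE salary > 82890

Result:
id | name  | salary
---+-------+-------
3  | Alice | 98805 
4  | Alice | 114493
5  | Jack  | 170710
7  | Kate  | 155924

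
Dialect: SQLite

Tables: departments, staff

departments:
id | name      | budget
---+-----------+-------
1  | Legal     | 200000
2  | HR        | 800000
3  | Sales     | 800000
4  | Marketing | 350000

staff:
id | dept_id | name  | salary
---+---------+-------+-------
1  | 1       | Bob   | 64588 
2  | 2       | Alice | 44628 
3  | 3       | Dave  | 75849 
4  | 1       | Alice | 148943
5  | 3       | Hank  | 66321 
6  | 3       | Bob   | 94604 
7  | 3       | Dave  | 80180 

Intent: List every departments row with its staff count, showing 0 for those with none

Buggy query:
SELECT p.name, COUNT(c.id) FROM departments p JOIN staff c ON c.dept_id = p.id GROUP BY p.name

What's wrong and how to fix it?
Bug: An inner join excludes parents with zero children

Fix: Use LEFT JOIN so parents without children still appear (COUNT(c.id) gives 0)

Corrected query:
SELECT p.name, COUNT(c.id) FROM departments p LEFT JOIN staff c ON c.dept_id = p.id GROUP BY p.name

Result:
name      | COUNT(c.id)
----------+------------
HR        | 1          
Legal     | 2          
Marketing | 0          
Sales     | 4          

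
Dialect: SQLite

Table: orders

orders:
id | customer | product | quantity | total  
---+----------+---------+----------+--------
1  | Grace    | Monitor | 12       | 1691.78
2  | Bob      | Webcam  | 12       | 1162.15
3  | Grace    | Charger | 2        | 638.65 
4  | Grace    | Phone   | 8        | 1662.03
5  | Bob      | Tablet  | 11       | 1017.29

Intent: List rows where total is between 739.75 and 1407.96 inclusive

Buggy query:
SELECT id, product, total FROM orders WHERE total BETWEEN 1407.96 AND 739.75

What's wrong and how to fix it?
Bug: The bounds are reversed; BETWEEN a AND b requires a <= b to match anything

Fix: Swap the bounds so the smaller value comes first

Corrected query:
SELECT id, product, total FROM orders WHERE total BETWEEN 739.75 AND 1407.96

Result:
id | product | total  
---+---------+--------
2  | Webcam  | 1162.15
5  | Tablet  | 1017.29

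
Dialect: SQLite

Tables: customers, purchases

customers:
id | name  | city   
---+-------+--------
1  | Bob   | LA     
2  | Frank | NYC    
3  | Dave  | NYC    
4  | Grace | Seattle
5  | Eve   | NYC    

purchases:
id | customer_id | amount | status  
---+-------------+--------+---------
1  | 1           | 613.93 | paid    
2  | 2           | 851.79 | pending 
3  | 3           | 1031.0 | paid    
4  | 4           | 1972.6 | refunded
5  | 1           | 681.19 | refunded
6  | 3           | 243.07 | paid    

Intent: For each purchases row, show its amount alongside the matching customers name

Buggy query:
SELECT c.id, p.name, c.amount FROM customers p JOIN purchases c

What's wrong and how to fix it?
Bug: Missing join condition: each purchases row is matched to all customers rows instead of just its own

Fix: Add ON c.customer_id = p.id to the JOIN

Corrected query:
SELECT c.id, p.name, c.amount FROM customers p JOIN purchases c ON c.customer_id = p.id

Result:
id | name  | amount
---+-------+-------
1  | Bob   | 613.93
2  | Frank | 851.79
3  | Dave  | 1031  
4  | Grace | 1972.6
5  | Bob   | 681.19
6  | Dave  | 243.07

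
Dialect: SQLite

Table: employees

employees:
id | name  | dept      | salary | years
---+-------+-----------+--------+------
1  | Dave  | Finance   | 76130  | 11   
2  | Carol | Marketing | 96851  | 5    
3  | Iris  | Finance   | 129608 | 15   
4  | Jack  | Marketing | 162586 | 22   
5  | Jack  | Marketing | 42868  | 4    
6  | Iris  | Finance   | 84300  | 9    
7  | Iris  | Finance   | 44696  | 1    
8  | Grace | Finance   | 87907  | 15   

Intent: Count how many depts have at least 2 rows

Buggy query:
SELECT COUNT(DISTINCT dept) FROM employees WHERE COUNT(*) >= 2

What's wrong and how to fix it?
Bug: COUNT(*) cannot appear in WHERE; the per-group count doesn't exist yet

Fix: Group first with HAVING COUNT(*) >= 2, then COUNT the resulting groups

Corrected query:
SELECT COUNT(*) FROM (SELECT dept FROM employees GROUP BY dept HAVING COUNT(*) >= 2)

Result:
COUNT(*)
--------
2       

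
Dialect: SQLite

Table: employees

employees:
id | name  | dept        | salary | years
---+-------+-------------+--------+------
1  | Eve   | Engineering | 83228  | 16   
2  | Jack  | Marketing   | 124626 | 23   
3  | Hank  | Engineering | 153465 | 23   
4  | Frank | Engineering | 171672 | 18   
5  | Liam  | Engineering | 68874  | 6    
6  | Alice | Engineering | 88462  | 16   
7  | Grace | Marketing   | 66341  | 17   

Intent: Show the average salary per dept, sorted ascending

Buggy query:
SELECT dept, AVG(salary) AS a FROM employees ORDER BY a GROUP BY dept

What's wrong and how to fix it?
Bug: GROUP BY must precede ORDER BY

Fix: Reorder: SELECT … FROM … GROUP BY … ORDER BY …

Corrected query:
SELECT dept, AVG(salary) AS a FROM employees GROUP BY dept ORDER BY a

Result:
dept        | a       
------------+---------
Marketing   | 95483.5 
Engineering | 113140.2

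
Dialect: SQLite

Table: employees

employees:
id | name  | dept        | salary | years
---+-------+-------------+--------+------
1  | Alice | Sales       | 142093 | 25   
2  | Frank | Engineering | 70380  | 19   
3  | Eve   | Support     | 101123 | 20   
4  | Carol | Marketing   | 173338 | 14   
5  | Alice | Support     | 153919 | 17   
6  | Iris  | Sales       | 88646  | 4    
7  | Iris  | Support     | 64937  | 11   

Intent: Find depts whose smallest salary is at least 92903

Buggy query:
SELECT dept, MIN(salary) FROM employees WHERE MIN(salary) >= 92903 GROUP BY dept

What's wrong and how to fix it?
Bug: MIN() in WHERE is a misuse of aggregate

Fix: Use HAVING for the per-group MIN condition

Corrected query:
SELECT dept, MIN(salary) FROM employees GROUP BY dept HAVING MIN(salary) >= 92903

Result:
dept      | MIN(salary)
----------+------------
Marketing | 173338     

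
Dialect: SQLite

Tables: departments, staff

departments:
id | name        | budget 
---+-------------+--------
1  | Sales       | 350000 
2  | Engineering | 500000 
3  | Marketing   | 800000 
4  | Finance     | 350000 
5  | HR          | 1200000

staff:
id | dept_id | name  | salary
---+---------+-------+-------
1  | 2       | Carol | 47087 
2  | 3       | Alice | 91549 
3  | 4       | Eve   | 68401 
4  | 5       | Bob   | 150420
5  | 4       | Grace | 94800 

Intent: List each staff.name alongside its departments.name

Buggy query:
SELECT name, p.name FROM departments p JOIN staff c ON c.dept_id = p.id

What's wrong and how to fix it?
Bug: Both tables have a 'name' column; the unqualified reference is ambiguous

Fix: Qualify the column with its table alias (c.name)

Corrected query:
SELECT c.name, p.name FROM departments p JOIN staff c ON c.dept_id = p.id

Result:
name  | name       
------+------------
Carol | Engineering
Alice | Marketing  
Eve   | Finance    
Bob   | HR         
Grace | Finance    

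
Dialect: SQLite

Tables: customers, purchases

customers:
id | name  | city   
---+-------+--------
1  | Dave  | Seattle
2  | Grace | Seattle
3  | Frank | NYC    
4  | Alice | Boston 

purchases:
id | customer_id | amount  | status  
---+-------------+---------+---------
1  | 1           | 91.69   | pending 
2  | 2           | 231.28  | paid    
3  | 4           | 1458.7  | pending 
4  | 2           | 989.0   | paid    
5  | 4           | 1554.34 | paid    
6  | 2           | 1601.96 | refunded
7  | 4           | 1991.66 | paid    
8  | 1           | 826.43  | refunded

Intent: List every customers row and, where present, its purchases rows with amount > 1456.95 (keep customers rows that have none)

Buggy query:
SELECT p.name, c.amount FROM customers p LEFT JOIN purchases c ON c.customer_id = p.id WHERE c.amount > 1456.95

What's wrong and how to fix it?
Bug: Filtering c.amount in WHERE discards the NULL rows produced by LEFT JOIN, turning it into an inner join

Fix: Move the right-table condition into the ON clause so unmatched parents are kept

Corrected query:
SELECT p.name, c.amount FROM customers p LEFT JOIN purchases c ON c.customer_id = p.id AND c.amount > 1456.95

Result:
name  | amount 
------+--------
Dave  | NULL   
Grace | 1601.96
Frank | NULL   
Alice | 1458.7 
Alice | 1554.34
Alice | 1991.66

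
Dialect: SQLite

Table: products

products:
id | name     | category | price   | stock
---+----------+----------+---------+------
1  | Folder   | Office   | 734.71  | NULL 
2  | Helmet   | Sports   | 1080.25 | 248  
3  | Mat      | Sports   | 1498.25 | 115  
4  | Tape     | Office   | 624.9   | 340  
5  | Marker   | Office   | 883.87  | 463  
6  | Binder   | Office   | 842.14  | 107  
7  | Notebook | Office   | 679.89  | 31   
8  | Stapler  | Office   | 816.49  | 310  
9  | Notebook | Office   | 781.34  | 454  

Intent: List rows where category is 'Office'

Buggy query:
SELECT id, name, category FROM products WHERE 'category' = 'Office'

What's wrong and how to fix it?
Bug: Single quotes denote string literals in SQL; the column name is being compared as a constant string

Fix: Reference the column as category without single quotes

Corrected query:
SELECT id, name, category FROM products WHERE category = 'Office'

Result:
id | name     | category
---+----------+---------
1  | Folder   | Office  
4  | Tape     | Office  
5  | Marker   | Office  
6  | Binder   | Office  
7  | Notebook | Office  
8  | Stapler  | Office  
9  | Notebook | Office  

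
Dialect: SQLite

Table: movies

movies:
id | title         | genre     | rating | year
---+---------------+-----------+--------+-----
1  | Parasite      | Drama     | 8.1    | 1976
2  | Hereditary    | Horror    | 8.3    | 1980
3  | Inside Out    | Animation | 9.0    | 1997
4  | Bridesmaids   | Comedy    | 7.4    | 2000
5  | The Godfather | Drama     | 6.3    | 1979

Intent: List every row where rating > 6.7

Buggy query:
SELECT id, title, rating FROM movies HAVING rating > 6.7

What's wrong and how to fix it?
Bug: HAVING filters the output of aggregation, but this query has no GROUP BY and no aggregate functions, so SQLite rejects it (HAVING clause on a non-aggregate query); the condition here is per row

Fix: Replace HAVING with WHERE since the condition applies to individual rows

Corrected query:
SELECT id, title, rating FROM movies WHERE rating > 6.7

Result:
id | title       | rating
---+-------------+-------
1  | Parasite    | 8.1   
2  | Hereditary  | 8.3   
3  | Inside Out  | 9     
4  | Bridesmaids | 7.4   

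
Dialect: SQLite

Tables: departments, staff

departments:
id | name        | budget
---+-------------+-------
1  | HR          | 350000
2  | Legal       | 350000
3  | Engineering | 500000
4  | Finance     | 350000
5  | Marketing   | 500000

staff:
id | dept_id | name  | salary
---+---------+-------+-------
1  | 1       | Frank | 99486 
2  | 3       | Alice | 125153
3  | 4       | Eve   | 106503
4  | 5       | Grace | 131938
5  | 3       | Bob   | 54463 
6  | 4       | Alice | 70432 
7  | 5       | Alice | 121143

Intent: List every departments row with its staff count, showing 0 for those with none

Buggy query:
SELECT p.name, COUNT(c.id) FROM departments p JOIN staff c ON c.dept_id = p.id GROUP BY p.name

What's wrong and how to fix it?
Bug: An inner join excludes parents with zero children

Fix: Use LEFT JOIN so parents without children still appear (COUNT(c.id) gives 0)

Corrected query:
SELECT p.name, COUNT(c.id) FROM departments p LEFT JOIN staff c ON c.dept_id = p.id GROUP BY p.name

Result:
name        | COUNT(c.id)
------------+------------
Engineering | 2          
Finance     | 2          
HR          | 1          
Legal       | 0          
Marketing   | 2          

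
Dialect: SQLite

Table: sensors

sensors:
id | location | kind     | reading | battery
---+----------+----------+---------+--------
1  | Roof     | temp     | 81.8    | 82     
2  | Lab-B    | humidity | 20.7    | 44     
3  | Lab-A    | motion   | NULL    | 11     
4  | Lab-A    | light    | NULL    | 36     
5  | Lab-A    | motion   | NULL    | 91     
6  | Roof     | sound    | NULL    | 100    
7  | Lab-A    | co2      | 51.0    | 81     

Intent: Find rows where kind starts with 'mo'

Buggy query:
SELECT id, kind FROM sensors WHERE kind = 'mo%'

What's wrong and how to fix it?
Bug: '=' compares the literal string including the % character; pattern matching needs LIKE

Fix: Use LIKE for wildcard pattern matching

Corrected query:
SELECT id, kind FROM sensors WHERE kind LIKE 'mo%'

Result:
id | kind  
---+-------
3  | motion
5  | motion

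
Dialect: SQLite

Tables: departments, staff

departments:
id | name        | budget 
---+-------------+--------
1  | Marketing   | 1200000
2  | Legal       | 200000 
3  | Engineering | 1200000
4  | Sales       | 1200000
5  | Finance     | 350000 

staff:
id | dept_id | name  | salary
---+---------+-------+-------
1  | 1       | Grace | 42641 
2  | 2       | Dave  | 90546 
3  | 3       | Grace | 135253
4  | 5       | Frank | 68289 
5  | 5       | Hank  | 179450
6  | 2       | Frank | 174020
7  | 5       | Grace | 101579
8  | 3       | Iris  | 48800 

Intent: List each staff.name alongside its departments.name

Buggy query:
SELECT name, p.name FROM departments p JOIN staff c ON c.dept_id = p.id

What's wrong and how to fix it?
Bug: 'name' exists in both joined tables, so the database can't tell which one is meant

Fix: Qualify the column with its table alias (c.name)

Corrected query:
SELECT c.name, p.name FROM departments p JOIN staff c ON c.dept_id = p.id

Result:
name  | name       
------+------------
Grace | Marketing  
Dave  | Legal      
Grace | Engineering
Frank | Finance    
Hank  | Finance    
Frank | Legal      
Grace | Finance    
Iris  | Engineering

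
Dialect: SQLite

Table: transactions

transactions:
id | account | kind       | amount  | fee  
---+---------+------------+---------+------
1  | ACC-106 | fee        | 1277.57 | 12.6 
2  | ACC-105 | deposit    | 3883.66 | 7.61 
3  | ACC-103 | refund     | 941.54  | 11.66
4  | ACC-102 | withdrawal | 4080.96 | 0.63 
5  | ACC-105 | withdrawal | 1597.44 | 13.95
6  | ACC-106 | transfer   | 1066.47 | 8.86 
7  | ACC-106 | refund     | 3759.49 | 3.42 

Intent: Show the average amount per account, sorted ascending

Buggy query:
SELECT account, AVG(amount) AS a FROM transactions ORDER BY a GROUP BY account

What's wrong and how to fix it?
Bug: GROUP BY must precede ORDER BY

Fix: Move ORDER BY to the end, after GROUP BY

Corrected query:
SELECT account, AVG(amount) AS a FROM transactions GROUP BY account ORDER BY a

Result:
account | a      
--------+--------
ACC-103 | 941.54 
ACC-106 | 2034.51
ACC-105 | 2740.55
ACC-102 | 4080.96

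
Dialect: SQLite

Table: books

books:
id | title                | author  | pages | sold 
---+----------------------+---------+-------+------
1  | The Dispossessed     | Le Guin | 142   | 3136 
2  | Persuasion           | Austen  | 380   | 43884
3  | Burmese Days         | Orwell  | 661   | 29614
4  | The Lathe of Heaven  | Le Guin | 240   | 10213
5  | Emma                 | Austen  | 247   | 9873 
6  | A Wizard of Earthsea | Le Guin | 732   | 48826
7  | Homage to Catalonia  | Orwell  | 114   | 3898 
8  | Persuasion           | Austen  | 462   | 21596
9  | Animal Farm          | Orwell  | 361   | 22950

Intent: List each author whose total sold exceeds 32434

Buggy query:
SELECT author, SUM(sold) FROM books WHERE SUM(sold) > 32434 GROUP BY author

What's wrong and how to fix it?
Bug: Aggregate functions cannot appear in a WHERE clause

Fix: Use HAVING (which filters groups after aggregation) instead of WHERE

Corrected query:
SELECT author, SUM(sold) FROM books GROUP BY author HAVING SUM(sold) > 32434

Result:
author  | SUM(sold)
--------+----------
Austen  | 75353    
Le Guin | 62175    
Orwell  | 56462    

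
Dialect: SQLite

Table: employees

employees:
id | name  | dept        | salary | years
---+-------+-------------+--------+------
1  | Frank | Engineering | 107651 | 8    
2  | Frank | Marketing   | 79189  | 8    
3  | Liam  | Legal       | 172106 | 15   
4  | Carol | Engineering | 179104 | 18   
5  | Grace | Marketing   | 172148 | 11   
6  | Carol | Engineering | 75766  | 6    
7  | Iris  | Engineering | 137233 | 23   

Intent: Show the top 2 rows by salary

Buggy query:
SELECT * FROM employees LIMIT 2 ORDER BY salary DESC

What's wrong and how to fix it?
Bug: LIMIT must come after ORDER BY

Fix: Swap the clauses: ORDER BY first, then LIMIT

Corrected query:
SELECT * FROM employees ORDER BY salary DESC LIMIT 2

Result:
id | name  | dept        | salary | years
---+-------+-------------+--------+------
4  | Carol | Engineering | 179104 | 18   
5  | Grace | Marketing   | 172148 | 11   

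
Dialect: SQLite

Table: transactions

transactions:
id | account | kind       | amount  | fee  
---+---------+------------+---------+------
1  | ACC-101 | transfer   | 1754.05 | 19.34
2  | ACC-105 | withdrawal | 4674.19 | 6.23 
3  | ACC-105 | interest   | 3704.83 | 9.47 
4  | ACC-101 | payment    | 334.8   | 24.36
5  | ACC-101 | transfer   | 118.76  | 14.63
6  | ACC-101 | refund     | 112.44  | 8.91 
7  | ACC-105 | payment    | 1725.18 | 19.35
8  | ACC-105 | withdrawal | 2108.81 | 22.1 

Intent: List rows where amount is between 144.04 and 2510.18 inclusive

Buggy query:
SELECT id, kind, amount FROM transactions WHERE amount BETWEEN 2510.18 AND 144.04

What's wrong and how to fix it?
Bug: BETWEEN expects the lower bound first; with 2510.18 AND 144.04 the range is empty

Fix: Write BETWEEN 144.04 AND 2510.18

Corrected query:
SELECT id, kind, amount FROM transactions WHERE amount BETWEEN 144.04 AND 2510.18

Result:
id | kind       | amount 
---+------------+--------
1  | transfer   | 1754.05
4  | payment    | 334.8  
7  | payment    | 1725.18
8  | withdrawal | 2108.81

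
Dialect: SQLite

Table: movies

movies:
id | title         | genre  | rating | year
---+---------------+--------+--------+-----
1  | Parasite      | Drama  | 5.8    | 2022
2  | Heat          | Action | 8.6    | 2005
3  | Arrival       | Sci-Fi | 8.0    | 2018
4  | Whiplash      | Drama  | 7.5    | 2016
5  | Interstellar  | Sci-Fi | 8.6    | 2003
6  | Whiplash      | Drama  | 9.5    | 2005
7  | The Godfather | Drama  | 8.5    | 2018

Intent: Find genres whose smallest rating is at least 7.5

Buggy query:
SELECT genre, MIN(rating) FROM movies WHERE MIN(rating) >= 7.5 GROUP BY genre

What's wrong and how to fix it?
Bug: MIN() in WHERE is a misuse of aggregate

Fix: Use HAVING for the per-group MIN condition

Corrected query:
SELECT genre, MIN(rating) FROM movies GROUP BY genre HAVING MIN(rating) >= 7.5

Result:
genre  | MIN(rating)
-------+------------
Action | 8.6        
Sci-Fi | 8          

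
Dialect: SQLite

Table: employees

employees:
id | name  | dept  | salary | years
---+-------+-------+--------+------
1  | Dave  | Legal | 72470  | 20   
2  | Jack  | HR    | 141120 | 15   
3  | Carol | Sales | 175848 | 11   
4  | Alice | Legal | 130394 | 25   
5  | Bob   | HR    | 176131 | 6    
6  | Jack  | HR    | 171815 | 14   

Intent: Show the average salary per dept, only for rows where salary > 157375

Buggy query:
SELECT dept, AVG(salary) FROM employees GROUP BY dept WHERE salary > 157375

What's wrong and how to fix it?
Bug: WHERE cannot follow GROUP BY

Fix: Place WHERE between FROM and GROUP BY

Corrected query:
SELECT dept, AVG(salary) FROM employees WHERE salary > 157375 GROUP BY dept

Result:
dept  | AVG(salary)
------+------------
HR    | 173973     
Sales | 175848     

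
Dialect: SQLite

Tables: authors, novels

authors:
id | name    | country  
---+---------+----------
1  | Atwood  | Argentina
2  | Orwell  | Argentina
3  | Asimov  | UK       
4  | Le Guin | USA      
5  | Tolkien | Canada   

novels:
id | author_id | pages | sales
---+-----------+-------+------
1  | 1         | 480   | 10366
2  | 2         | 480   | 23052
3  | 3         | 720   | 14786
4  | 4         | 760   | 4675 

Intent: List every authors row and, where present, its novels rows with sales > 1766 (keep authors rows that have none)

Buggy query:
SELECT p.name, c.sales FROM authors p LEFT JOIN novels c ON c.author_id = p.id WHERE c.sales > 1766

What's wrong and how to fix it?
Bug: Filtering c.sales in WHERE discards the NULL rows produced by LEFT JOIN, turning it into an inner join

Fix: Put 'c.sales > 1766' in the JOIN's ON clause instead of WHERE

Corrected query:
SELECT p.name, c.sales FROM authors p LEFT JOIN novels c ON c.author_id = p.id AND c.sales > 1766

Result:
name    | sales
--------+------
Atwood  | 10366
Orwell  | 23052
Asimov  | 14786
Le Guin | 4675 
Tolkien | NULL 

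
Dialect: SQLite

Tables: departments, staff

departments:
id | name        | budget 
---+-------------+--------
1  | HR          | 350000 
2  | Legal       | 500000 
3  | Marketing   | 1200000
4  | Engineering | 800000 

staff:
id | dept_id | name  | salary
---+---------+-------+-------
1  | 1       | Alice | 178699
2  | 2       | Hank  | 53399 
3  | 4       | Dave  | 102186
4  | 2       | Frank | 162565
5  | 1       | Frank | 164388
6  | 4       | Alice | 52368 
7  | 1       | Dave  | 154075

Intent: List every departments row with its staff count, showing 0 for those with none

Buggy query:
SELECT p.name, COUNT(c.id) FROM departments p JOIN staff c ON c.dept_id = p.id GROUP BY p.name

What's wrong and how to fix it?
Bug: An inner join excludes parents with zero children

Fix: Use LEFT JOIN so parents without children still appear (COUNT(c.id) gives 0)

Corrected query:
SELECT p.name, COUNT(c.id) FROM departments p LEFT JOIN staff c ON c.dept_id = p.id GROUP BY p.name

Result:
name        | COUNT(c.id)
------------+------------
Engineering | 2          
HR          | 3          
Legal       | 2          
Marketing   | 0          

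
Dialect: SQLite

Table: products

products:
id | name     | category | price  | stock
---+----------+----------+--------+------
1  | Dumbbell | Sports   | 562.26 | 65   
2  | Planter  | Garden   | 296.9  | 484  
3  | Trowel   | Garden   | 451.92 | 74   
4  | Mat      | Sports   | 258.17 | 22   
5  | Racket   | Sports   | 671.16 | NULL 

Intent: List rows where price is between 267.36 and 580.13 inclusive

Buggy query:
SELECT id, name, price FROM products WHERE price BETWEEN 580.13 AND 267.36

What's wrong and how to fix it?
Bug: BETWEEN expects the lower bound first; with 580.13 AND 267.36 the range is empty

Fix: Write BETWEEN 267.36 AND 580.13

Corrected query:
SELECT id, name, price FROM products WHERE price BETWEEN 267.36 AND 580.13

Result:
id | name     | price 
---+----------+-------
1  | Dumbbell | 562.26
2  | Planter  | 296.9 
3  | Trowel   | 451.92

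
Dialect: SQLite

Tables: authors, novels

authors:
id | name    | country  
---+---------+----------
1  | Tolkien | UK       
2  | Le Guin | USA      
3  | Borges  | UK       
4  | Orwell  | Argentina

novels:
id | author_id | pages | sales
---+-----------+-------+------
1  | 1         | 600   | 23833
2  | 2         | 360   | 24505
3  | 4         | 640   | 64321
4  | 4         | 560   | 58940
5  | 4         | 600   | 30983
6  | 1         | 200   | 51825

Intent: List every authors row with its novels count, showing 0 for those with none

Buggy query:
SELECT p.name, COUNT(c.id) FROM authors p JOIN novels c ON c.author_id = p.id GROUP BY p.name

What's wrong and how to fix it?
Bug: An inner join excludes parents with zero children

Fix: Use LEFT JOIN so parents without children still appear (COUNT(c.id) gives 0)

Corrected query:
SELECT p.name, COUNT(c.id) FROM authors p LEFT JOIN novels c ON c.author_id = p.id GROUP BY p.name

Result:
name    | COUNT(c.id)
--------+------------
Borges  | 0          
Le Guin | 1          
Orwell  | 3          
Tolkien | 2          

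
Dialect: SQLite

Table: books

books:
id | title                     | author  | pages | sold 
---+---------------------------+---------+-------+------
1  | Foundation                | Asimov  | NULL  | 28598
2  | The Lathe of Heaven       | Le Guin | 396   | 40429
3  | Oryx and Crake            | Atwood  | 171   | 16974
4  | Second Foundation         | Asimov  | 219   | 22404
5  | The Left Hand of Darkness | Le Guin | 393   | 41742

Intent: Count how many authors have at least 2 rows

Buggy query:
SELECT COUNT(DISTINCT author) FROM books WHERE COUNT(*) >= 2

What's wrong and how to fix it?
Bug: COUNT(*) cannot appear in WHERE; the per-group count doesn't exist yet

Fix: Group first with HAVING COUNT(*) >= 2, then COUNT the resulting groups

Corrected query:
SELECT COUNT(*) FROM (SELECT author FROM books GROUP BY author HAVING COUNT(*) >= 2)

Result:
COUNT(*)
--------
2       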